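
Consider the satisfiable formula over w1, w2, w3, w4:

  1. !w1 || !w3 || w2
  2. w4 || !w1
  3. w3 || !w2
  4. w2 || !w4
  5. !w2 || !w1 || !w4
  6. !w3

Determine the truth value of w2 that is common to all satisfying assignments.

False

Suppose w2 = true.
(w3) alone gives w3 = true.
That conflicts with the unit clause (!w3).
So every satisfying assignment has w2 = False.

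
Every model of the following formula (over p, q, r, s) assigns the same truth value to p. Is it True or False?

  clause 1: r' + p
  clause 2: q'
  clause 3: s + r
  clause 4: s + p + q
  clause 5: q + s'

Suppose p = 0.
From the singleton clause (r'), r = 0.
From the singleton clause (q'), q = 0.
From the singleton clause (s), s = 1.
Now (s') is unsatisfied and unit — conflict.
So every satisfying assignment has p = True.

True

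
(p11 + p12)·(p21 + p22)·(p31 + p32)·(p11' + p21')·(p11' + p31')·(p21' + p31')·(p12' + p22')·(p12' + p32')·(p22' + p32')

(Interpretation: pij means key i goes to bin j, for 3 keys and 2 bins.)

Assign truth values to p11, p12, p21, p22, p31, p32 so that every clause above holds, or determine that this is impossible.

UNSATISFIABLE

Try p11 = 1.
From the singleton clause (p21'), p21 = 0.
From the singleton clause (p22), p22 = 1.
From the singleton clause (p31'), p31 = 0.
From the singleton clause (p32), p32 = 1.
That conflicts with the unit clause (p32').
That branch fails; take p11 = 0 instead.
From the singleton clause (p12), p12 = 1.
From the singleton clause (p22'), p22 = 0.
From the singleton clause (p21), p21 = 1.
From the singleton clause (p31'), p31 = 0.
From the singleton clause (p32), p32 = 1.
That conflicts with the unit clause (p32').
Both values of p11 lead to a conflict.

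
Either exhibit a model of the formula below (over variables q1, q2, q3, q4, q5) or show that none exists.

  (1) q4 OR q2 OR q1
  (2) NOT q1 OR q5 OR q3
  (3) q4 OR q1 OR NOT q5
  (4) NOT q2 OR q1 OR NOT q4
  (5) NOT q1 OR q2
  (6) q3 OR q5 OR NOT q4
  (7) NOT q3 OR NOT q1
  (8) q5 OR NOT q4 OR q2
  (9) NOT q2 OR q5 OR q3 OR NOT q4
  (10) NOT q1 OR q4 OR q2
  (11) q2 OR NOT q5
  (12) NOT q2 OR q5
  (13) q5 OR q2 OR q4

q1: true; q2: true; q3: false; q4: true; q5: true

Try q1 = true.
(q2) alone gives q2 = true.
(NOT q3) alone gives q3 = false.
(q5) alone gives q5 = true.
All clauses hold; q4 can take either value.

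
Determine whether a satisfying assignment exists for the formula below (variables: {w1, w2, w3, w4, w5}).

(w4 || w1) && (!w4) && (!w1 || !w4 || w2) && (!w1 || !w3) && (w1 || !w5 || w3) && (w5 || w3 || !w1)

Satisfiable

(!w4) alone gives w4 = false.
(w1) alone gives w1 = true.
(!w3) alone gives w3 = false.
(w5) alone gives w5 = true.
All clauses hold; w2 can take either value.
A satisfying assignment: w1=true; w2=true; w3=false; w4=false; w5=true.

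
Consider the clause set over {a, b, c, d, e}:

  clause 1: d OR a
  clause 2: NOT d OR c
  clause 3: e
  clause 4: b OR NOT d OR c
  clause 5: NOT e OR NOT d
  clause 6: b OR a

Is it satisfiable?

Yes

(e) alone gives e = true.
(NOT d) alone gives d = false.
(a) alone gives a = true.
All clauses hold; b, c can take either value.
A satisfying assignment: a=true, b=false, c=true, d=false, e=true.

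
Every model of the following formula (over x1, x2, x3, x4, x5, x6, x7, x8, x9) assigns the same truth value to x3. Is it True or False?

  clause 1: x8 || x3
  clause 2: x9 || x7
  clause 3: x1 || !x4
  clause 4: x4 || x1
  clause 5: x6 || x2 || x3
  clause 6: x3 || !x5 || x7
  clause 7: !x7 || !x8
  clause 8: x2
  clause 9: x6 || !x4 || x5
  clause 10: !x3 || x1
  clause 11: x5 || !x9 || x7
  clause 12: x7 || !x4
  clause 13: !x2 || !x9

True

Suppose x3 = false.
(x8) alone gives x8 = true.
(!x7) alone gives x7 = false.
(x9) alone gives x9 = true.
(!x5) alone gives x5 = false.
Now (x5) is unsatisfied and unit — conflict.
So every satisfying assignment has x3 = True.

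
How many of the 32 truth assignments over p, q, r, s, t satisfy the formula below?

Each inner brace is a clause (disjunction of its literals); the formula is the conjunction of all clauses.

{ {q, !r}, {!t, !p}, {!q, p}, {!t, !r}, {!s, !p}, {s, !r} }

There are 2^5 = 32 truth assignments over (p, q, r, s, t).
Split on q. With q = true, the clauses containing q are satisfied and !q drops from the rest; 1 of the 2^4 = 16 assignments to the other variables satisfy what remains.
With q = false, by the same count on the reduced clause set, 5 assignments work.
(One model: p=F, q=F, r=F, s=F, t=F.)
Total: 1 + 5 = 6.

6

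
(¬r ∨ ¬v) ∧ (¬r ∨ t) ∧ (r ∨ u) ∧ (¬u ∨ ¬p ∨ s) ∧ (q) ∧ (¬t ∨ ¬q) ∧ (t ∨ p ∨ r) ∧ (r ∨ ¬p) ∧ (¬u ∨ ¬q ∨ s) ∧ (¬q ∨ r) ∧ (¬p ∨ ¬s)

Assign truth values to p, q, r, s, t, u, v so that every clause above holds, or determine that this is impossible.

UNSATISFIABLE

Unit clause (q) forces q = True.
Unit clause (¬t) forces t = False.
Unit clause (¬r) forces r = False.
Now (r) is unsatisfied and unit — conflict.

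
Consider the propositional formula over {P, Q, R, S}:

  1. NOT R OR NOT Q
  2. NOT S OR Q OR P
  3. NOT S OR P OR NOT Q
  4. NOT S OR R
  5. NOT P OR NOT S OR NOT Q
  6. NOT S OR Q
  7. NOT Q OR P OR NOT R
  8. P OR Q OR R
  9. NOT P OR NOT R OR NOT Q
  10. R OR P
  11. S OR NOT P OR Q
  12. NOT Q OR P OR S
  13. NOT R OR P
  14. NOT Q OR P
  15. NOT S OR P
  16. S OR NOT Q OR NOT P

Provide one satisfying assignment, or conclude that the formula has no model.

Case R = false:
From the singleton clause (NOT S), S = false.
From the singleton clause (P), P = true.
From the singleton clause (Q), Q = true.
That conflicts with the unit clause (NOT Q).
That branch fails; take R = true instead.
From the singleton clause (NOT Q), Q = false.
From the singleton clause (NOT S), S = false.
From the singleton clause (NOT P), P = false.
That conflicts with the unit clause (P).
Either choice for R ends in contradiction.

UNSATISFIABLE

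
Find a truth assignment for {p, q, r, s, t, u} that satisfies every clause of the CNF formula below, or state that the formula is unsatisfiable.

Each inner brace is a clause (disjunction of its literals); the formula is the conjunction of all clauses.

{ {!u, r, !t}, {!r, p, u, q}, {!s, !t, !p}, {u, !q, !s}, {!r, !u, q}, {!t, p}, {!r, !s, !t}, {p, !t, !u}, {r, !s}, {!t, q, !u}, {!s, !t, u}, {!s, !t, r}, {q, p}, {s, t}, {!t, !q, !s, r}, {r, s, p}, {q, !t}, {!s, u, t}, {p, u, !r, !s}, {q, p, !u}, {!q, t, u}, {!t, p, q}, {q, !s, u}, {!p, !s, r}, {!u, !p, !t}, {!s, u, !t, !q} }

Case t = true:
Unit clause (p) forces p = true.
Unit clause (!s) forces s = false.
Unit clause (q) forces q = true.
Unit clause (!u) forces u = false.
All clauses hold; r can take either value.

p ↦ true; q ↦ true; r ↦ true; s ↦ false; t ↦ true; u ↦ false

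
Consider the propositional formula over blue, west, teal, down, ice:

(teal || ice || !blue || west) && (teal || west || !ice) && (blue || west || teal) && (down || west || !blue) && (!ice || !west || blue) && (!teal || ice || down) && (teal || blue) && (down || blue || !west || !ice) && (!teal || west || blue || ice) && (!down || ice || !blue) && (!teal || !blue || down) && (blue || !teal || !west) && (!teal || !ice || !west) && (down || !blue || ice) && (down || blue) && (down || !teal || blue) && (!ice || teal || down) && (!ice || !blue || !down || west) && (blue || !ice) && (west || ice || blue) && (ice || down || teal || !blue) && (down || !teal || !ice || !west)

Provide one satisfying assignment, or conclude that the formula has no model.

blue: true; west: true; teal: false; down: true; ice: true

Suppose teal = false.
Unit clause (blue) forces blue = true.
Suppose ice = true.
Unit clause (west) forces west = true.
Unit clause (down) forces down = true.
This assignment satisfies each clause.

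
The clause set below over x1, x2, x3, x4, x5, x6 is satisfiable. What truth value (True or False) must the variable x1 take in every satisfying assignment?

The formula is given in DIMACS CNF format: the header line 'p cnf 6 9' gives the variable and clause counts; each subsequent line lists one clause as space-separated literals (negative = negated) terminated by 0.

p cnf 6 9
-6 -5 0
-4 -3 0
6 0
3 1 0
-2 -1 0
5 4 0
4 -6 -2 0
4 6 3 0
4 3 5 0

Suppose x1 = False.
From the singleton clause (x6), x6 = True.
From the singleton clause (¬x5), x5 = False.
From the singleton clause (x3), x3 = True.
From the singleton clause (¬x4), x4 = False.
That conflicts with the unit clause (x4).
So every satisfying assignment has x1 = True.

True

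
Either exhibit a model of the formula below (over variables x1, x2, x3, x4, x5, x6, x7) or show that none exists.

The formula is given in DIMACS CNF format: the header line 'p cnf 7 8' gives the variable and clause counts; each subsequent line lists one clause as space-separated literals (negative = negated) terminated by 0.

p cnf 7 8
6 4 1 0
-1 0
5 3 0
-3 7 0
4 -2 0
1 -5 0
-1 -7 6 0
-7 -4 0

(¬x1) alone gives x1 = False.
(¬x5) alone gives x5 = False.
(x3) alone gives x3 = True.
(x7) alone gives x7 = True.
(¬x4) alone gives x4 = False.
(x6) alone gives x6 = True.
(¬x2) alone gives x2 = False.
Every clause now holds.

x1: False, x2: False, x3: True, x4: False, x5: False, x6: True, x7: True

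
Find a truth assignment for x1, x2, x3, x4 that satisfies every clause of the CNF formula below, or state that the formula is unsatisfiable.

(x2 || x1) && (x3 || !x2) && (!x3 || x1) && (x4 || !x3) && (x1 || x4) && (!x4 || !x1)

Try x2 = false.
From the singleton clause (x1), x1 = true.
From the singleton clause (!x4), x4 = false.
From the singleton clause (!x3), x3 = false.
This assignment satisfies each clause.

x1=true,  x2=false,  x3=false,  x4=false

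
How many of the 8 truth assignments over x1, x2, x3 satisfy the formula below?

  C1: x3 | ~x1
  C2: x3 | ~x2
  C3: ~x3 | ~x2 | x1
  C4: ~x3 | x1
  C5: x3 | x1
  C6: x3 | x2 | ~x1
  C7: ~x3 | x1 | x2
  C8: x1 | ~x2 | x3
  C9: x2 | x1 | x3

2

There are 2^3 = 8 truth assignments over (x1, x2, x3).
Split on x1. With x1 = 1, the clauses containing x1 are satisfied and ~x1 drops from the rest; 2 of the 2^2 = 4 assignments to the other variables satisfy what remains.
With x1 = 0, by the same count on the reduced clause set, 0 assignments work.
(One model: x1=T, x2=F, x3=T.)
Total: 2 + 0 = 2.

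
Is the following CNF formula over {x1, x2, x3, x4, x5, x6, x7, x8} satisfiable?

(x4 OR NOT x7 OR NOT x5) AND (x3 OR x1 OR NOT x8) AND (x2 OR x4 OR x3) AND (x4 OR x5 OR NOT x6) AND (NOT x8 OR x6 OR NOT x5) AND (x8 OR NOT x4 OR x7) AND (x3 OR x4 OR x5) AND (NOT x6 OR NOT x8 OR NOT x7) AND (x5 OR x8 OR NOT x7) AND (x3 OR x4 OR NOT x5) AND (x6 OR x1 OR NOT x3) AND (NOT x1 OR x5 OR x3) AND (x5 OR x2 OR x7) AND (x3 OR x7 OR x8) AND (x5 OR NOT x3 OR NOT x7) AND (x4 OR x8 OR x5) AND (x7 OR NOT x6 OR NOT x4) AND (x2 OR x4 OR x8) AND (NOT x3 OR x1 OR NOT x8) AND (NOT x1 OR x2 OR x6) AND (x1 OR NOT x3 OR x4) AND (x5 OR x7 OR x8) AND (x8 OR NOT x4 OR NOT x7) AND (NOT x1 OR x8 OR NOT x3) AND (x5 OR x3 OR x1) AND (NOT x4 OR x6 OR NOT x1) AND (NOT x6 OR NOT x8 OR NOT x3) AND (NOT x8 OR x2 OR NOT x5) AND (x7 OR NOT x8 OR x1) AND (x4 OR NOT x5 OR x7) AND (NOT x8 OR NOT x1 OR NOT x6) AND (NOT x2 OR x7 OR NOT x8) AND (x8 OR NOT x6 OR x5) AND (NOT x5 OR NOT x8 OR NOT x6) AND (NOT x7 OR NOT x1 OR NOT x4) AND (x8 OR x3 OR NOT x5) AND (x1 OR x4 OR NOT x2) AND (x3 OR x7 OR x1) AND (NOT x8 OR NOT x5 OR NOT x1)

Try x4 = true.
Try x8 = true.
Try x3 = true.
From the singleton clause (x1), x1 = true.
From the singleton clause (x6), x6 = true.
But (NOT x6) is also a unit clause — contradiction.
Backtrack on x3: now try x3 = false.
From the singleton clause (x1), x1 = true.
From the singleton clause (x5), x5 = true.
But (NOT x5) is also a unit clause — contradiction.
Either choice for x3 ends in contradiction.
Backtrack on x8: now try x8 = false.
From the singleton clause (x7), x7 = true.
But (NOT x7) is also a unit clause — contradiction.
Either choice for x8 ends in contradiction.
Backtrack on x4: now try x4 = false.
Try x7 = false.
From the singleton clause (NOT x5), x5 = false.
From the singleton clause (NOT x6), x6 = false.
From the singleton clause (x3), x3 = true.
From the singleton clause (x1), x1 = true.
From the singleton clause (x2), x2 = true.
From the singleton clause (x8), x8 = true.
But (NOT x8) is also a unit clause — contradiction.
Backtrack on x7: now try x7 = true.
From the singleton clause (NOT x5), x5 = false.
From the singleton clause (NOT x6), x6 = false.
From the singleton clause (x3), x3 = true.
But (NOT x3) is also a unit clause — contradiction.
Either choice for x7 ends in contradiction.
Either choice for x4 ends in contradiction.
No assignment satisfies every clause.

No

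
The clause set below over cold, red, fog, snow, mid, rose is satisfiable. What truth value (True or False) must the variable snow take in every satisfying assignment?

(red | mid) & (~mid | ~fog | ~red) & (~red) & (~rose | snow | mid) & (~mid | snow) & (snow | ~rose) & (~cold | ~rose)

Suppose snow = 0.
Unit clause (~red) forces red = 0.
Unit clause (mid) forces mid = 1.
That conflicts with the unit clause (~mid).
So every satisfying assignment has snow = True.

True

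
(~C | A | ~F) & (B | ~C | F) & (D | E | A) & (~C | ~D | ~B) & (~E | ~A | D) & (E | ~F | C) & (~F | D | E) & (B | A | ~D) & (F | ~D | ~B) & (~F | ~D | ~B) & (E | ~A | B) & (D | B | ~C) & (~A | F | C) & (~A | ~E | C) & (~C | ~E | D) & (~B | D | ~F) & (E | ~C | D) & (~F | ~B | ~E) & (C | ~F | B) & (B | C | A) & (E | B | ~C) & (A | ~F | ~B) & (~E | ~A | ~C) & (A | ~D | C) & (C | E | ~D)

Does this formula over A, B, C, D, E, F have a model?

Yes, satisfiable

Branch on C: set C = 0.
Branch on E: set E = 1.
(~A) alone gives A = 0.
(B) alone gives B = 1.
(~F) alone gives F = 0.
(~D) alone gives D = 0.
This assignment satisfies each clause.
A satisfying assignment: A=0; B=1; C=0; D=0; E=1; F=0.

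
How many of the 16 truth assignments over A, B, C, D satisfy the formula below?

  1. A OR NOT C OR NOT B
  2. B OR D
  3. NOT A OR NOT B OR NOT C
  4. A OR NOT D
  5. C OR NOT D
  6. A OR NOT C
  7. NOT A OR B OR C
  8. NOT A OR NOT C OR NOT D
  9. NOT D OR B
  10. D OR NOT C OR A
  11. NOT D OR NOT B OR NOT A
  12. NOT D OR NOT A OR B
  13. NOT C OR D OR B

There are 2^4 = 16 truth assignments over (A, B, C, D).
Check each against the 13 clauses (columns in the order A, B, C, D):
  F F F F  ✗ fails (B OR D)
  F F F T  ✗ fails (A OR NOT D)
  F F T F  ✗ fails (B OR D)
  F F T T  ✗ fails (A OR NOT D)
  F T F F  ✓ satisfies all
  F T F T  ✗ fails (A OR NOT D)
  F T T F  ✗ fails (A OR NOT C OR NOT B)
  F T T T  ✗ fails (A OR NOT C OR NOT B)
  T F F F  ✗ fails (B OR D)
  T F F T  ✗ fails (C OR NOT D)
  T F T F  ✗ fails (B OR D)
  T F T T  ✗ fails (NOT A OR NOT C OR NOT D)
  T T F F  ✓ satisfies all
  T T F T  ✗ fails (C OR NOT D)
  T T T F  ✗ fails (NOT A OR NOT B OR NOT C)
  T T T T  ✗ fails (NOT A OR NOT B OR NOT C)
2 of the 16 rows are models.

2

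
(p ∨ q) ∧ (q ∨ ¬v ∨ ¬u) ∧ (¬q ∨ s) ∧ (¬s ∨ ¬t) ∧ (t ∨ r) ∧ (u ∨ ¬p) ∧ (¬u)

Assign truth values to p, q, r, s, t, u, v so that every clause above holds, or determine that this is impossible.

p ↦ False, q ↦ True, r ↦ True, s ↦ True, t ↦ False, u ↦ False, v ↦ True

From the singleton clause (¬u), u = False.
From the singleton clause (¬p), p = False.
From the singleton clause (q), q = True.
From the singleton clause (s), s = True.
From the singleton clause (¬t), t = False.
From the singleton clause (r), r = True.
Every clause is now satisfied; v is unconstrained.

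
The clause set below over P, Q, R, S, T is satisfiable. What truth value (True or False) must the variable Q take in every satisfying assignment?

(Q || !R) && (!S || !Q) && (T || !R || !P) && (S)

Suppose Q = true.
Unit clause (!S) forces S = false.
That conflicts with the unit clause (S).
So every satisfying assignment has Q = False.

False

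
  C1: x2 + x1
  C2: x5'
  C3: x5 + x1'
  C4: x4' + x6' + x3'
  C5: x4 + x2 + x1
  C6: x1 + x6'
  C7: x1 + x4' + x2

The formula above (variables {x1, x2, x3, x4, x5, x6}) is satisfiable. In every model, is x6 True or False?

False

Suppose x6 = 1.
Unit clause (x5') forces x5 = 0.
Unit clause (x1') forces x1 = 0.
That conflicts with the unit clause (x1).
So every satisfying assignment has x6 = False.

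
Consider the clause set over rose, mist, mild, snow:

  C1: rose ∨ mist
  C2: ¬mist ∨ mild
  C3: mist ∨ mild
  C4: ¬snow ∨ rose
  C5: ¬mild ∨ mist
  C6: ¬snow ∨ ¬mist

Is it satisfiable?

Satisfiable

Try rose = False.
(mist) alone gives mist = True.
(mild) alone gives mild = True.
(¬snow) alone gives snow = False.
This assignment satisfies each clause.
A satisfying assignment: rose=False; mist=True; mild=True; snow=False.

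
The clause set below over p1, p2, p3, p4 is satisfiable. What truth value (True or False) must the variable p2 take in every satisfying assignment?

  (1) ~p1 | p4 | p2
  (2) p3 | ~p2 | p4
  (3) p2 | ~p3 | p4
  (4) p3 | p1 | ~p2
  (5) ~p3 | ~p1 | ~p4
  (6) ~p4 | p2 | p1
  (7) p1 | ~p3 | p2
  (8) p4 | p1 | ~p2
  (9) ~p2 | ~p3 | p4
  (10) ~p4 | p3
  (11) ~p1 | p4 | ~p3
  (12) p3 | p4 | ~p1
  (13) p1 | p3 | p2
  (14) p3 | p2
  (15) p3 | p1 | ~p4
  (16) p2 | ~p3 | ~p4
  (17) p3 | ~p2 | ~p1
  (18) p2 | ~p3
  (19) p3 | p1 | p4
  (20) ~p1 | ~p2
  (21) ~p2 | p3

True

Suppose p2 = 0.
(p3) alone gives p3 = 1.
That conflicts with the unit clause (~p3).
So every satisfying assignment has p2 = True.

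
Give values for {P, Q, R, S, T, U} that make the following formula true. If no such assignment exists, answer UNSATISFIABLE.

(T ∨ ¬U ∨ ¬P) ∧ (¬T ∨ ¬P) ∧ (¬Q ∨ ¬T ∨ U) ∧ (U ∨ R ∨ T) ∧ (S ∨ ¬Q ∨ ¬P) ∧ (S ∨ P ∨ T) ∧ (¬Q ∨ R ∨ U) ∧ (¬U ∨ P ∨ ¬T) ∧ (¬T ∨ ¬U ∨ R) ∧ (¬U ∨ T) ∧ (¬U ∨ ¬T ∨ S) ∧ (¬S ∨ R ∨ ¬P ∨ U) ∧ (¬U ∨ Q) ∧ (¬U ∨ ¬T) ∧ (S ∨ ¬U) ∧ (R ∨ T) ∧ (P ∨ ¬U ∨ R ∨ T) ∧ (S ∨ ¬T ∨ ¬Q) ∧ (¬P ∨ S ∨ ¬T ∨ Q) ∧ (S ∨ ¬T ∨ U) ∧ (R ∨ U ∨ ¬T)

P ↦ False,  Q ↦ False,  R ↦ True,  S ↦ True,  T ↦ True,  U ↦ False

Case T = True:
(¬P) alone gives P = False.
(¬U) alone gives U = False.
(¬Q) alone gives Q = False.
(S) alone gives S = True.
(R) alone gives R = True.
This assignment satisfies each clause.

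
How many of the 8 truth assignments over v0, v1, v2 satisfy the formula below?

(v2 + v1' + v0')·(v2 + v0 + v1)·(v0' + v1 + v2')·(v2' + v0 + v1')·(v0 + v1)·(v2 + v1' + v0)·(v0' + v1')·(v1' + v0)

1

There are 2^3 = 8 truth assignments over (v0, v1, v2).
Check each against the 8 clauses (columns in the order v0, v1, v2):
  F F F  ✗ fails (v2 + v0 + v1)
  F F T  ✗ fails (v0 + v1)
  F T F  ✗ fails (v2 + v1' + v0)
  F T T  ✗ fails (v2' + v0 + v1')
  T F F  ✓ satisfies all
  T F T  ✗ fails (v0' + v1 + v2')
  T T F  ✗ fails (v2 + v1' + v0')
  T T T  ✗ fails (v0' + v1')
1 of the 8 rows is a model.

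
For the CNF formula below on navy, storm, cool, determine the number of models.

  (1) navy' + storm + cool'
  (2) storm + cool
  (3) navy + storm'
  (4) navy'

There are 2^3 = 8 truth assignments over (navy, storm, cool).
Check each against the 4 clauses (columns in the order navy, storm, cool):
  F F F  ✗ fails (storm + cool)
  F F T  ✓ satisfies all
  F T F  ✗ fails (navy + storm')
  F T T  ✗ fails (navy + storm')
  T F F  ✗ fails (storm + cool)
  T F T  ✗ fails (navy' + storm + cool')
  T T F  ✗ fails (navy')
  T T T  ✗ fails (navy')
1 of the 8 rows is a model.

1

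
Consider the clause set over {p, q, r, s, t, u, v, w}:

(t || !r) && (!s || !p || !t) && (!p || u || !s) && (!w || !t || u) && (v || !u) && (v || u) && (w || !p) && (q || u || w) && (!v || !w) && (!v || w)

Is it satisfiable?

Case t = true:
Case s = false:
Case w = false:
From the singleton clause (!p), p = false.
From the singleton clause (!v), v = false.
From the singleton clause (!u), u = false.
But (u) is also a unit clause — contradiction.
Undo w and try w = true.
From the singleton clause (u), u = true.
From the singleton clause (v), v = true.
But (!v) is also a unit clause — contradiction.
Both values of w lead to a conflict.
Undo s and try s = true.
From the singleton clause (!p), p = false.
Case w = false:
From the singleton clause (!v), v = false.
From the singleton clause (!u), u = false.
But (u) is also a unit clause — contradiction.
Undo w and try w = true.
From the singleton clause (u), u = true.
From the singleton clause (v), v = true.
But (!v) is also a unit clause — contradiction.
Both values of w lead to a conflict.
Both values of s lead to a conflict.
Undo t and try t = false.
From the singleton clause (!r), r = false.
Case v = true:
From the singleton clause (!w), w = false.
But (w) is also a unit clause — contradiction.
Undo v and try v = false.
From the singleton clause (!u), u = false.
But (u) is also a unit clause — contradiction.
Both values of v lead to a conflict.
Both values of t lead to a conflict.
No assignment satisfies every clause.

No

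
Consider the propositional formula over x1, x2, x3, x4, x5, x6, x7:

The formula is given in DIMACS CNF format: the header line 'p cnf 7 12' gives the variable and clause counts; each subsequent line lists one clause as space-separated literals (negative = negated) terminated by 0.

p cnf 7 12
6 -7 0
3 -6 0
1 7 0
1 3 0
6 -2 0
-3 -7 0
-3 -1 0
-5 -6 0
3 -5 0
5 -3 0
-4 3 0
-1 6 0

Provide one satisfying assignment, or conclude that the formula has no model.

UNSATISFIABLE

Suppose x6 = True.
From the singleton clause (x3), x3 = True.
From the singleton clause (¬x7), x7 = False.
From the singleton clause (x1), x1 = True.
But (¬x1) is also a unit clause — contradiction.
So x6 must be the other value — set x6 = False.
From the singleton clause (¬x7), x7 = False.
From the singleton clause (x1), x1 = True.
But (¬x1) is also a unit clause — contradiction.
Both values of x6 lead to a conflict.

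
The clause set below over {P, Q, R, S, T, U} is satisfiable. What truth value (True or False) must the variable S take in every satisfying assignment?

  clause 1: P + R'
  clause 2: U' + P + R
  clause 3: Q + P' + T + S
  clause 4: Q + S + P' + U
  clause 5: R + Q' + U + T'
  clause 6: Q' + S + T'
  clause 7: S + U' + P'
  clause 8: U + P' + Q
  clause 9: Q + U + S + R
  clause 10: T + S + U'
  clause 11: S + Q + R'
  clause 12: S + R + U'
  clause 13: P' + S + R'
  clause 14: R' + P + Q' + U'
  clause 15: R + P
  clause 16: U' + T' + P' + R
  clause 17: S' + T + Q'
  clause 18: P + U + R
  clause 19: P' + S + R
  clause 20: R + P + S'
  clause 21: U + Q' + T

Suppose S = 0.
Case P = 1:
The clause (U') is unit, so U = 0.
The clause (Q) is unit, so Q = 1.
The clause (T') is unit, so T = 0.
That conflicts with the unit clause (T).
Undo P and try P = 0.
The clause (R') is unit, so R = 0.
That conflicts with the unit clause (R).
Neither P = 1 nor P = 0 works.
So every satisfying assignment has S = True.

True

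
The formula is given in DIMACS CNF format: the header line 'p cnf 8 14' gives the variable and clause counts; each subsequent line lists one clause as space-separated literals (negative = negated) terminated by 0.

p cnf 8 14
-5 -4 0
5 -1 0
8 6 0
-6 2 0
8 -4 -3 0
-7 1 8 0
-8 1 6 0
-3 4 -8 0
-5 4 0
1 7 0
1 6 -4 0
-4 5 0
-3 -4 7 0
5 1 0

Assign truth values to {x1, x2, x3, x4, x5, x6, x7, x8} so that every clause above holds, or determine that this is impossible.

Case x5 = False:
(¬x1) alone gives x1 = False.
But (x1) is also a unit clause — contradiction.
Backtrack on x5: now try x5 = True.
(¬x4) alone gives x4 = False.
But (x4) is also a unit clause — contradiction.
Both values of x5 lead to a conflict.

UNSATISFIABLE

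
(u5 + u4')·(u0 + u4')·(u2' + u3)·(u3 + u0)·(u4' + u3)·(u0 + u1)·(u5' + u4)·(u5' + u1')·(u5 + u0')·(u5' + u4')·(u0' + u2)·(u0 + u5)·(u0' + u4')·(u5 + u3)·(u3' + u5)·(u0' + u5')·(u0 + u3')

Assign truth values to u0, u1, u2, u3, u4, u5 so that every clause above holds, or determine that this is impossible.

Case u5 = 1:
The clause (u4) is unit, so u4 = 1.
That conflicts with the unit clause (u4').
Backtrack on u5: now try u5 = 0.
The clause (u4') is unit, so u4 = 0.
The clause (u0') is unit, so u0 = 0.
That conflicts with the unit clause (u0).
Both values of u5 lead to a conflict.

UNSATISFIABLE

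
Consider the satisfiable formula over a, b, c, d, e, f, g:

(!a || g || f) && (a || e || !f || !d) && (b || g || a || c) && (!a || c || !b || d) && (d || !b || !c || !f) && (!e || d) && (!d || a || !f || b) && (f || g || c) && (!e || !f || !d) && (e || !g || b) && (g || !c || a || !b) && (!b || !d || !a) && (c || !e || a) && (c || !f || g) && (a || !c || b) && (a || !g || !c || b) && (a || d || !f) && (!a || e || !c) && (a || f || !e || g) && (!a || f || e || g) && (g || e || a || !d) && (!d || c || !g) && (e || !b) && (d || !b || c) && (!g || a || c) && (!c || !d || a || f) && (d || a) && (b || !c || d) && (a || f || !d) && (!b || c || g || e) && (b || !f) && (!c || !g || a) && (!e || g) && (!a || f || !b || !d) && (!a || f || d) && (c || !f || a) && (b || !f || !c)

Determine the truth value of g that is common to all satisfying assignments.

Suppose g = false.
Unit clause (!e) forces e = false.
Unit clause (!b) forces b = false.
Unit clause (!f) forces f = false.
Unit clause (!a) forces a = false.
Unit clause (c) forces c = true.
But (!c) is also a unit clause — contradiction.
So every satisfying assignment has g = True.

True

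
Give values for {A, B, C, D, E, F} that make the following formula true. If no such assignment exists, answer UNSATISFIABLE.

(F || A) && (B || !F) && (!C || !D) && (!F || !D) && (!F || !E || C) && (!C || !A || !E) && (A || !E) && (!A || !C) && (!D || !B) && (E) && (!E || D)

The clause (E) is unit, so E = true.
The clause (A) is unit, so A = true.
The clause (!C) is unit, so C = false.
The clause (!F) is unit, so F = false.
The clause (D) is unit, so D = true.
The clause (!B) is unit, so B = false.
This assignment satisfies each clause.

A: true, B: false, C: false, D: true, E: true, F: false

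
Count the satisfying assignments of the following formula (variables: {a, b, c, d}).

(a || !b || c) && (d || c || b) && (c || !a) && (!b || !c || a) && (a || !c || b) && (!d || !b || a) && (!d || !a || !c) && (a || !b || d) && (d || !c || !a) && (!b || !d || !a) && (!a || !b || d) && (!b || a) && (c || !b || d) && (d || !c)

1

There are 2^4 = 16 truth assignments over (a, b, c, d).
Split on a. With a = true, the clauses containing a are satisfied and !a drops from the rest; 0 of the 2^3 = 8 assignments to the other variables satisfy what remains.
With a = false, by the same count on the reduced clause set, 1 assignment works.
Total: 0 + 1 = 1.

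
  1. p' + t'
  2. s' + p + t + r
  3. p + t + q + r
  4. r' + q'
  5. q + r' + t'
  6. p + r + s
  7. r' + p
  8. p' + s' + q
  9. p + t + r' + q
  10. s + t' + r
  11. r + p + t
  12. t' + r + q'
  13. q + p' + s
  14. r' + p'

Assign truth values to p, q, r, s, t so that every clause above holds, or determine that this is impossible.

p=1; q=1; r=0; s=0; t=0

Case p = 1:
Unit clause (t') forces t = 0.
Unit clause (r') forces r = 0.
Case s = 0:
Unit clause (q) forces q = 1.
Every clause now holds.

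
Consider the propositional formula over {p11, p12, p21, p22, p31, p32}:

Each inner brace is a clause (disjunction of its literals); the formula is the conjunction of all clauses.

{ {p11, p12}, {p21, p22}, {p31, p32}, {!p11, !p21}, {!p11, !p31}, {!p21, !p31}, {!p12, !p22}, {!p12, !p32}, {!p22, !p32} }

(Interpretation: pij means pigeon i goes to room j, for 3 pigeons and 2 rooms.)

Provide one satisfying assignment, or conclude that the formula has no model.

Try p11 = true.
(!p21) alone gives p21 = false.
(p22) alone gives p22 = true.
(!p31) alone gives p31 = false.
(p32) alone gives p32 = true.
But (!p32) is also a unit clause — contradiction.
Backtrack on p11: now try p11 = false.
(p12) alone gives p12 = true.
(!p22) alone gives p22 = false.
(p21) alone gives p21 = true.
(!p31) alone gives p31 = false.
(p32) alone gives p32 = true.
But (!p32) is also a unit clause — contradiction.
Both values of p11 lead to a conflict.

UNSATISFIABLE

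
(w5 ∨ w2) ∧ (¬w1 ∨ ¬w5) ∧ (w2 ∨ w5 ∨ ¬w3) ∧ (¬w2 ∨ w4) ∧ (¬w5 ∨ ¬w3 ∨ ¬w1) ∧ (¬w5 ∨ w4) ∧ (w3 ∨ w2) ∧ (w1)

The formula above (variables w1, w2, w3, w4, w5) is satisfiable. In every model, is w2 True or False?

Suppose w2 = False.
From the singleton clause (w5), w5 = True.
From the singleton clause (¬w1), w1 = False.
Now (w1) is unsatisfied and unit — conflict.
So every satisfying assignment has w2 = True.

True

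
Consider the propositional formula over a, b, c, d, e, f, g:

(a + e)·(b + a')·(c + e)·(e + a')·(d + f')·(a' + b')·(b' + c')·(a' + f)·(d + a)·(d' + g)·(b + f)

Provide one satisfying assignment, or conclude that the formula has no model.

a ↦ 0; b ↦ 1; c ↦ 0; d ↦ 1; e ↦ 1; f ↦ 1; g ↦ 1

Branch on a: set a = 0.
The clause (e) is unit, so e = 1.
The clause (d) is unit, so d = 1.
The clause (g) is unit, so g = 1.
Branch on b: set b = 1.
The clause (c') is unit, so c = 0.
No clause remains; f is free.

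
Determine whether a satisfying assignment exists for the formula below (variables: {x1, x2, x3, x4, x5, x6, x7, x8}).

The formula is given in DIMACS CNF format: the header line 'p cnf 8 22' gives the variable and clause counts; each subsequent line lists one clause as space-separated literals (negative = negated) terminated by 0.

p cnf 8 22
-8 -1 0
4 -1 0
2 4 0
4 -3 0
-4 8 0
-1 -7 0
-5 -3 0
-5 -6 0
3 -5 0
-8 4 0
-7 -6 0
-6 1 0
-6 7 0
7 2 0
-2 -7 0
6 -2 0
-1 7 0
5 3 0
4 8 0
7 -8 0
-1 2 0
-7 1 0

No, unsatisfiable

Branch on x8: set x8 = False.
(¬x4) alone gives x4 = False.
Now (x4) is unsatisfied and unit — conflict.
That branch fails; take x8 = True instead.
(¬x1) alone gives x1 = False.
(x4) alone gives x4 = True.
(¬x6) alone gives x6 = False.
(¬x2) alone gives x2 = False.
(x7) alone gives x7 = True.
Now (¬x7) is unsatisfied and unit — conflict.
Either choice for x8 ends in contradiction.
No assignment satisfies every clause.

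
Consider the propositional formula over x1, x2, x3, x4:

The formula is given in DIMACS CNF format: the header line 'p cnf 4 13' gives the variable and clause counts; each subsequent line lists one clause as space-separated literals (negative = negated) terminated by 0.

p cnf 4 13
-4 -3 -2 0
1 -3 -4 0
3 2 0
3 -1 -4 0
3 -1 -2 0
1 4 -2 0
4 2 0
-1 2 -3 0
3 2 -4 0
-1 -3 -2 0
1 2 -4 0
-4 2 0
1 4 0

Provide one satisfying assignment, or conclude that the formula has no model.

x1 ↦ False, x2 ↦ True, x3 ↦ False, x4 ↦ True

Case x3 = False:
(x2) alone gives x2 = True.
(¬x1) alone gives x1 = False.
(x4) alone gives x4 = True.
All clauses are satisfied.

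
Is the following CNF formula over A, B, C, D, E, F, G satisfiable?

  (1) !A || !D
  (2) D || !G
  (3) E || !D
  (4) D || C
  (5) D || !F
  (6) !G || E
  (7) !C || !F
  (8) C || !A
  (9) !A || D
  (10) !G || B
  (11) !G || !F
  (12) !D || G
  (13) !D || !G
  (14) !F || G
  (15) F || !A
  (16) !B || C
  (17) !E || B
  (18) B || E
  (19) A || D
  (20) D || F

No, unsatisfiable

Suppose A = false.
The clause (D) is unit, so D = true.
The clause (E) is unit, so E = true.
The clause (G) is unit, so G = true.
That conflicts with the unit clause (!G).
So A must be the other value — set A = true.
The clause (!D) is unit, so D = false.
That conflicts with the unit clause (D).
Neither A = true nor A = false works.
No assignment satisfies every clause.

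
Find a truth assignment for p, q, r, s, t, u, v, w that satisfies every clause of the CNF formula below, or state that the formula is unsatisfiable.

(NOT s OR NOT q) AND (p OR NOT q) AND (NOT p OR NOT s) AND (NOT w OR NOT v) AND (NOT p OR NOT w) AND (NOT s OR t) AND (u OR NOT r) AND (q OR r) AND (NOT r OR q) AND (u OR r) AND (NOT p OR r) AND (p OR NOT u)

p ↦ true,  q ↦ true,  r ↦ true,  s ↦ false,  t ↦ false,  u ↦ true,  v ↦ true,  w ↦ false

Try s = false.
Try p = true.
From the singleton clause (NOT w), w = false.
From the singleton clause (r), r = true.
From the singleton clause (u), u = true.
From the singleton clause (q), q = true.
Every clause is now satisfied; t, v are unconstrained.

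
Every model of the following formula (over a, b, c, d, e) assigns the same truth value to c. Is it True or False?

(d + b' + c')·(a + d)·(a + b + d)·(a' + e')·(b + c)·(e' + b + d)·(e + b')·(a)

Suppose c = 0.
From the singleton clause (b), b = 1.
From the singleton clause (e), e = 1.
From the singleton clause (a'), a = 0.
But (a) is also a unit clause — contradiction.
So every satisfying assignment has c = True.

True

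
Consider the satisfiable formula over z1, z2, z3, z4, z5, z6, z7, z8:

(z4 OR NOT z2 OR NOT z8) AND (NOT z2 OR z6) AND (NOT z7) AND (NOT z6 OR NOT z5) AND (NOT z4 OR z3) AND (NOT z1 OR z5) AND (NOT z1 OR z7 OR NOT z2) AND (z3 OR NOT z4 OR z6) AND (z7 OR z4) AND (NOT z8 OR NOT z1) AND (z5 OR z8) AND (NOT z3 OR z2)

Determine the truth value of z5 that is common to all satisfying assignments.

False

Suppose z5 = true.
From the singleton clause (NOT z7), z7 = false.
From the singleton clause (NOT z6), z6 = false.
From the singleton clause (NOT z2), z2 = false.
From the singleton clause (z4), z4 = true.
From the singleton clause (z3), z3 = true.
Now (NOT z3) is unsatisfied and unit — conflict.
So every satisfying assignment has z5 = False.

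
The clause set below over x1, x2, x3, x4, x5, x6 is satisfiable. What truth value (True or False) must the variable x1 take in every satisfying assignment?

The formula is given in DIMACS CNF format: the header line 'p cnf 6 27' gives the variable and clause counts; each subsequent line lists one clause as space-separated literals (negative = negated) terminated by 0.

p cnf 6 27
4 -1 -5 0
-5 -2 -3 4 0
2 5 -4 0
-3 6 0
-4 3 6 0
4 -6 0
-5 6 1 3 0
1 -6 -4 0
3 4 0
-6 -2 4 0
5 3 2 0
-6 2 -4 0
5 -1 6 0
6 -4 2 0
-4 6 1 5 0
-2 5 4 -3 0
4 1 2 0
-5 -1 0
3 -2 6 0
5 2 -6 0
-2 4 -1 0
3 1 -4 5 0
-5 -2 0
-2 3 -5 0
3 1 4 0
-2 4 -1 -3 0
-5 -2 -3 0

True

Suppose x1 = False.
Suppose x3 = False.
The clause (x4) is unit, so x4 = True.
The clause (x6) is unit, so x6 = True.
But (¬x6) is also a unit clause — contradiction.
Backtrack on x3: now try x3 = True.
The clause (x6) is unit, so x6 = True.
The clause (x4) is unit, so x4 = True.
But (¬x4) is also a unit clause — contradiction.
Either choice for x3 ends in contradiction.
So every satisfying assignment has x1 = True.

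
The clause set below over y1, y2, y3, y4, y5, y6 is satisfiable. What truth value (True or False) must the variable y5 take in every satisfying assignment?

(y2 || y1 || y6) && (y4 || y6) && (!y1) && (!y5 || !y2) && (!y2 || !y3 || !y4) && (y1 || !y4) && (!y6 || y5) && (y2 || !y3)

True

Suppose y5 = false.
From the singleton clause (!y1), y1 = false.
From the singleton clause (!y4), y4 = false.
From the singleton clause (y6), y6 = true.
But (!y6) is also a unit clause — contradiction.
So every satisfying assignment has y5 = True.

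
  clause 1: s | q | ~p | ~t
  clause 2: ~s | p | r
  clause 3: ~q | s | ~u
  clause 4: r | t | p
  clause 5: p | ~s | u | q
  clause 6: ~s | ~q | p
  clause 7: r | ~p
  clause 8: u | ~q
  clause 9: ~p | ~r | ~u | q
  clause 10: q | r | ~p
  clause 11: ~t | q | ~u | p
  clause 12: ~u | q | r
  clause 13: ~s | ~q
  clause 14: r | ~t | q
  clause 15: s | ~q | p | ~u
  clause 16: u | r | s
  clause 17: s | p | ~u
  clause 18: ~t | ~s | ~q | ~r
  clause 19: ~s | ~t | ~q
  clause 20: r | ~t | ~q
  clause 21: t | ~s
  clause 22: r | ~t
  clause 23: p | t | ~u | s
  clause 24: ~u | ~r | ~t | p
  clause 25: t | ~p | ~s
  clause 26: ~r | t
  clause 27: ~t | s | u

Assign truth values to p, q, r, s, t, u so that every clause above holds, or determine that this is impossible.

Suppose r = 1.
Unit clause (t) forces t = 1.
Suppose u = 0.
Unit clause (~q) forces q = 0.
Unit clause (s) forces s = 1.
Unit clause (p) forces p = 1.
All clauses are satisfied.

p ↦ 1; q ↦ 0; r ↦ 1; s ↦ 1; t ↦ 1; u ↦ 0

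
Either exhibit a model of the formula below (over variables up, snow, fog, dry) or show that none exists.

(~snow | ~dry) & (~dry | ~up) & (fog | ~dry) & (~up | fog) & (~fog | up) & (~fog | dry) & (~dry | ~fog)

Try snow = 1.
From the singleton clause (~dry), dry = 0.
From the singleton clause (~fog), fog = 0.
From the singleton clause (~up), up = 0.
All clauses are satisfied.

up ↦ 0,  snow ↦ 1,  fog ↦ 0,  dry ↦ 0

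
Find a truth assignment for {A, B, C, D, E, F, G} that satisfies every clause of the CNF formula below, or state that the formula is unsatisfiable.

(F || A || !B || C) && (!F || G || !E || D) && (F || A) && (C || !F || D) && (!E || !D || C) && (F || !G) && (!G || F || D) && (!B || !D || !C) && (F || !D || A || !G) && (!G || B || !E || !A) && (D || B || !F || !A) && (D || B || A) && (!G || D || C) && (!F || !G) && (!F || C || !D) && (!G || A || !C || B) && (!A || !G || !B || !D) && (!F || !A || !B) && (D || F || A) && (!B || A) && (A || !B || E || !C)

Suppose F = true.
From the singleton clause (!G), G = false.
Suppose E = true.
From the singleton clause (D), D = true.
From the singleton clause (C), C = true.
From the singleton clause (!B), B = false.
All clauses hold; A can take either value.

A=true,  B=false,  C=true,  D=true,  E=true,  F=true,  G=false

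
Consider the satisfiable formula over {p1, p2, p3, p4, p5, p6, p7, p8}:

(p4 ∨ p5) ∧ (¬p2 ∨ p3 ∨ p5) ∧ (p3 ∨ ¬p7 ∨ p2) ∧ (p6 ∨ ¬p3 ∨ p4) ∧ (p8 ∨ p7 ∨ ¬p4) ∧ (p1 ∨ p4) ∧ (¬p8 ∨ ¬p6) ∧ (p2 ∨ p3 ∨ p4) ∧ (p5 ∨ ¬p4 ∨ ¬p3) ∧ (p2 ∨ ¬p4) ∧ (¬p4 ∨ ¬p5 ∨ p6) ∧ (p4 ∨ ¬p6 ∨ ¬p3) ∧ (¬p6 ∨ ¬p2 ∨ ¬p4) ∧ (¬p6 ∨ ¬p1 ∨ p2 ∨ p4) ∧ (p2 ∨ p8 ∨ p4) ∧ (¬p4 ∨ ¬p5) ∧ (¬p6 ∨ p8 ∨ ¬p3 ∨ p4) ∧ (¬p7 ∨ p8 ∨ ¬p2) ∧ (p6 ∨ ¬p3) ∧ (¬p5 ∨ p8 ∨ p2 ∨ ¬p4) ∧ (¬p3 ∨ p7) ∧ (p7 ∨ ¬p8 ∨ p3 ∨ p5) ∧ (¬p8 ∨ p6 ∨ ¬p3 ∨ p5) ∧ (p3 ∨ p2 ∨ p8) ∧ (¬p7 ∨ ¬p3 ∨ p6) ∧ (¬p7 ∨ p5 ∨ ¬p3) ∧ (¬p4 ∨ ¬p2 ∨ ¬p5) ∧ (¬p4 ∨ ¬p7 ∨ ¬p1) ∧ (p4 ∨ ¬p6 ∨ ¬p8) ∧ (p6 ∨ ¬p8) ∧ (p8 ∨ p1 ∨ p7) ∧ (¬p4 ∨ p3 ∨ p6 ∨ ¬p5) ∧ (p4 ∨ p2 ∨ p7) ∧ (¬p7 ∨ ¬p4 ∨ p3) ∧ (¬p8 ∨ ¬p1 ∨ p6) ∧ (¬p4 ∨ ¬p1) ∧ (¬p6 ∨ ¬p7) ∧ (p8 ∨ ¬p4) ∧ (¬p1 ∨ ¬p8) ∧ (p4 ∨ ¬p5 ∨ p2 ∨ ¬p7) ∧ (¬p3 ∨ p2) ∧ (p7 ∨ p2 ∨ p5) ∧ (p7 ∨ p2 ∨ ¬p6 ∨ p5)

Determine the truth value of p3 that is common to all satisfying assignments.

Suppose p3 = True.
From the singleton clause (p6), p6 = True.
From the singleton clause (¬p8), p8 = False.
From the singleton clause (p4), p4 = True.
Now (¬p4) is unsatisfied and unit — conflict.
So every satisfying assignment has p3 = False.

False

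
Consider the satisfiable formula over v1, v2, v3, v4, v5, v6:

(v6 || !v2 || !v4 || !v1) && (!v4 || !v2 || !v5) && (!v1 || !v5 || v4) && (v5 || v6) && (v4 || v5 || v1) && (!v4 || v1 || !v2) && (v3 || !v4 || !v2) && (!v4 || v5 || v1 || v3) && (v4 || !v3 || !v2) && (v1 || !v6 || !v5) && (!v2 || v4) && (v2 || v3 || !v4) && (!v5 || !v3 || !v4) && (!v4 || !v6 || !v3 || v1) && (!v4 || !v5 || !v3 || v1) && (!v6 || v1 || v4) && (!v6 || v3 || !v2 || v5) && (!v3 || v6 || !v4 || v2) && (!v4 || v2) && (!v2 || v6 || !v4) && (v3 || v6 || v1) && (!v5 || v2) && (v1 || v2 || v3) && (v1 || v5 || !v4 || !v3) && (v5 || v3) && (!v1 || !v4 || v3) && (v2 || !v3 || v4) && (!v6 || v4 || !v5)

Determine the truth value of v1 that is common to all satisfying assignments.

Suppose v1 = false.
Branch on v5: set v5 = true.
From the singleton clause (!v6), v6 = false.
From the singleton clause (v3), v3 = true.
From the singleton clause (!v4), v4 = false.
From the singleton clause (!v2), v2 = false.
But (v2) is also a unit clause — contradiction.
Undo v5 and try v5 = false.
From the singleton clause (v6), v6 = true.
From the singleton clause (v4), v4 = true.
From the singleton clause (!v2), v2 = false.
But (v2) is also a unit clause — contradiction.
Either choice for v5 ends in contradiction.
So every satisfying assignment has v1 = True.

True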